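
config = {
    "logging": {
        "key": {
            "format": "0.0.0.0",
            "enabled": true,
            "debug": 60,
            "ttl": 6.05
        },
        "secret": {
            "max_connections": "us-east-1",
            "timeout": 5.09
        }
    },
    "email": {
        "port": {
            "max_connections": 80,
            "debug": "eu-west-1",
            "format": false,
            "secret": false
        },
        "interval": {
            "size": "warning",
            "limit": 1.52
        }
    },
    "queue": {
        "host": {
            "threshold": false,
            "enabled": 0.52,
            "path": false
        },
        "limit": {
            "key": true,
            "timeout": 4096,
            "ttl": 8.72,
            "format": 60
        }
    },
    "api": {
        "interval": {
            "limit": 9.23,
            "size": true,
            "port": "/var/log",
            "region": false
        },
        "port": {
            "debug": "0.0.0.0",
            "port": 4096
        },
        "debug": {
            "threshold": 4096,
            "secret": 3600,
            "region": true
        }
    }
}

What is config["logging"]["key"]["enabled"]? True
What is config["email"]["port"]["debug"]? "eu-west-1"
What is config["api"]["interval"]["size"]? True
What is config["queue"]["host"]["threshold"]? False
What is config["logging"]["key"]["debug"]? 60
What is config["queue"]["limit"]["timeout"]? 4096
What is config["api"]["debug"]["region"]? True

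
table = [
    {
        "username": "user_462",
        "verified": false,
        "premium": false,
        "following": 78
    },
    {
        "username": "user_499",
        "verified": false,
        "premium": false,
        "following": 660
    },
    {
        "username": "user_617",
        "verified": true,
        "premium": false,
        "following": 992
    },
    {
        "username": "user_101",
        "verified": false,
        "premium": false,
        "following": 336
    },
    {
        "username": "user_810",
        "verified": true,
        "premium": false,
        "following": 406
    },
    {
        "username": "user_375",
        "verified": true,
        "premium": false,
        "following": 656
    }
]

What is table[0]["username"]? "user_462"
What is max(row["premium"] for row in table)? False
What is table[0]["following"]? 78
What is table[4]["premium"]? False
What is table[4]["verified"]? True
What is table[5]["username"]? "user_375"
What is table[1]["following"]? 660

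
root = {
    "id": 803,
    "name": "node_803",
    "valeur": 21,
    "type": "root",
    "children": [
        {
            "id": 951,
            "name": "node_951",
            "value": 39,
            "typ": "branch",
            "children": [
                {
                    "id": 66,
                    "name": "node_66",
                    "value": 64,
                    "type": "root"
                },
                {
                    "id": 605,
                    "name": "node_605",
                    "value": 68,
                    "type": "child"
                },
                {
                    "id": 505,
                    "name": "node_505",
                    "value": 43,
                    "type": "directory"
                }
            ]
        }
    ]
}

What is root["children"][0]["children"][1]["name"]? "node_605"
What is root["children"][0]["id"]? 951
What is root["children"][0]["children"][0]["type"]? "root"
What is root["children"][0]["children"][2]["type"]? "directory"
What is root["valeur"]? 21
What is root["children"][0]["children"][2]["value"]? 43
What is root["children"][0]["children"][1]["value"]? 68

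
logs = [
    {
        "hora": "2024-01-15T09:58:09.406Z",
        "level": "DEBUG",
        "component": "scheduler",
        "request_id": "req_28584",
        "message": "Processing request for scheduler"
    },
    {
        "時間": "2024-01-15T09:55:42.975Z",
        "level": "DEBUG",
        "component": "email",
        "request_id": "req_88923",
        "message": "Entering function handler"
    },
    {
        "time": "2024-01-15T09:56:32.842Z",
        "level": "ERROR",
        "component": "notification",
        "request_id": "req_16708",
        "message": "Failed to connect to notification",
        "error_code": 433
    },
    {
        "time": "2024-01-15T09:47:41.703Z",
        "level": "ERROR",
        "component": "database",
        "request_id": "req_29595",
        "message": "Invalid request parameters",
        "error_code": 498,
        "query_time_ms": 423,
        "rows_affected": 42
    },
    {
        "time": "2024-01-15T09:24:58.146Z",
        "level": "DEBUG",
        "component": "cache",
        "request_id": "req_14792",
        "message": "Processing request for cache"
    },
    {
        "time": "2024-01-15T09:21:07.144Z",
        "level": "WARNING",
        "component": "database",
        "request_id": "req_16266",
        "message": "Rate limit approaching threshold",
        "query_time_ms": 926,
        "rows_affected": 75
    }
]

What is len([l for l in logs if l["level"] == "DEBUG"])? 3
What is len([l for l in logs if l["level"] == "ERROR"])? 2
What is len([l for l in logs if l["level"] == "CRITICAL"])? 0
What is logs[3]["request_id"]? "req_29595"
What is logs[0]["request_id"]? "req_28584"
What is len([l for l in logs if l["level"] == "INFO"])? 0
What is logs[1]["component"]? "email"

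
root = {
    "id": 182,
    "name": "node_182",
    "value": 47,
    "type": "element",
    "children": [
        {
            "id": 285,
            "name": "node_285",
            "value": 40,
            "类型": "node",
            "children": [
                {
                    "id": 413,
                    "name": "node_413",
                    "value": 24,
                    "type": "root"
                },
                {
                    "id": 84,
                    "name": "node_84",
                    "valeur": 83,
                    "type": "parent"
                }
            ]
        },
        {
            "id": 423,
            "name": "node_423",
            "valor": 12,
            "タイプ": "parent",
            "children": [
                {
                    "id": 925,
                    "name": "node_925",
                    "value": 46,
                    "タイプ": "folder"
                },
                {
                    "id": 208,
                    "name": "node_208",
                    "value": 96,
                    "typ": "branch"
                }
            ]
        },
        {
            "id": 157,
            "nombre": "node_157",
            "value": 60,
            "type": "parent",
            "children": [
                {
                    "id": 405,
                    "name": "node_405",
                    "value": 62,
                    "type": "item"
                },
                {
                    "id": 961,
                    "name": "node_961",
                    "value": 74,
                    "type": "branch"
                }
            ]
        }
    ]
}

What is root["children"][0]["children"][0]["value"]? 24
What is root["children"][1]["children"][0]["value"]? 46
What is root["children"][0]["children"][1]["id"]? 84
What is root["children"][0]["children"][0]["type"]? "root"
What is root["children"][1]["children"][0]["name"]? "node_925"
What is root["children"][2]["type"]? "parent"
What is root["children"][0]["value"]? 40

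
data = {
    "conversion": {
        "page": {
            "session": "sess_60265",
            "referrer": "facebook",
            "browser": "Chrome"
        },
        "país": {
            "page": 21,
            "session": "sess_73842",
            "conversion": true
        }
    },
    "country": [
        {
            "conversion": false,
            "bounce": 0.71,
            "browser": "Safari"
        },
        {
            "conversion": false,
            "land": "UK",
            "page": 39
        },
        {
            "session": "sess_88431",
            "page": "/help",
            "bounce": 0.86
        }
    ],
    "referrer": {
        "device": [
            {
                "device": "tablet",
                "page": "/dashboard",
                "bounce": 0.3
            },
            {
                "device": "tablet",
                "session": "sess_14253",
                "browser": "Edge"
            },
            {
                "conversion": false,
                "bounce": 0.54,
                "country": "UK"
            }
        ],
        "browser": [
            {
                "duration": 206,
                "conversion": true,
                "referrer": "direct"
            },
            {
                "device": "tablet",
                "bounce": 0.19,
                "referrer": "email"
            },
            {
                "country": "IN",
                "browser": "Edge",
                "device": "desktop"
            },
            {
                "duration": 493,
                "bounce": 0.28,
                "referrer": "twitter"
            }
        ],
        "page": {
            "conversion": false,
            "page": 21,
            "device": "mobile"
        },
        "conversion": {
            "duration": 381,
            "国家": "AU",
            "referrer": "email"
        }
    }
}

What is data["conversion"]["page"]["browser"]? "Chrome"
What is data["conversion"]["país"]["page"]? 21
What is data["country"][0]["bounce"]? 0.71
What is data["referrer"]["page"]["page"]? 21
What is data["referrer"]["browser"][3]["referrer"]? "twitter"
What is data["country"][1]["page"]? 39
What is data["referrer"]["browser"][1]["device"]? "tablet"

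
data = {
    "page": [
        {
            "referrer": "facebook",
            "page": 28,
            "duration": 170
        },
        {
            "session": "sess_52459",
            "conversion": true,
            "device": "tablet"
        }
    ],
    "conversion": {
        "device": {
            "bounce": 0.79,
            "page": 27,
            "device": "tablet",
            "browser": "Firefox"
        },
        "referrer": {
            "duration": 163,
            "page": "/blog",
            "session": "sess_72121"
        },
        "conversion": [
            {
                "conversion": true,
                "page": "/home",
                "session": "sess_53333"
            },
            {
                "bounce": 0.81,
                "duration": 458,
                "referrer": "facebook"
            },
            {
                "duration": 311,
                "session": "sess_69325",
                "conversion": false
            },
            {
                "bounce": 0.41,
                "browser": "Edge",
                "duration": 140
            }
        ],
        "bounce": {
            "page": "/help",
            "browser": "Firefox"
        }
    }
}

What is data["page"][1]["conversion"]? True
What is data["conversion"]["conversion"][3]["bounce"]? 0.41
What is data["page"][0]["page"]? 28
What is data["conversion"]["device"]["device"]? "tablet"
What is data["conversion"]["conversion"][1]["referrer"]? "facebook"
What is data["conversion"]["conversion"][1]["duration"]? 458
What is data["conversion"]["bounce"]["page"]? "/help"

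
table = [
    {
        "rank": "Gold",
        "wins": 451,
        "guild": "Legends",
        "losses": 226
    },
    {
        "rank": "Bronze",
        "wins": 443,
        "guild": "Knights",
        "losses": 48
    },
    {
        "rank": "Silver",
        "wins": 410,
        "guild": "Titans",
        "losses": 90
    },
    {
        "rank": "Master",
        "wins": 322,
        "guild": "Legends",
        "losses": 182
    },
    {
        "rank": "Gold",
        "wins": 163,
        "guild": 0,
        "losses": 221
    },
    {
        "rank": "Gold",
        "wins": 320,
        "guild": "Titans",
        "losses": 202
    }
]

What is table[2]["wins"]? 410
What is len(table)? 6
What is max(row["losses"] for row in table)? 226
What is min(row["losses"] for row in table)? 48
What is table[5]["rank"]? "Gold"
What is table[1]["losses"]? 48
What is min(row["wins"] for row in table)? 163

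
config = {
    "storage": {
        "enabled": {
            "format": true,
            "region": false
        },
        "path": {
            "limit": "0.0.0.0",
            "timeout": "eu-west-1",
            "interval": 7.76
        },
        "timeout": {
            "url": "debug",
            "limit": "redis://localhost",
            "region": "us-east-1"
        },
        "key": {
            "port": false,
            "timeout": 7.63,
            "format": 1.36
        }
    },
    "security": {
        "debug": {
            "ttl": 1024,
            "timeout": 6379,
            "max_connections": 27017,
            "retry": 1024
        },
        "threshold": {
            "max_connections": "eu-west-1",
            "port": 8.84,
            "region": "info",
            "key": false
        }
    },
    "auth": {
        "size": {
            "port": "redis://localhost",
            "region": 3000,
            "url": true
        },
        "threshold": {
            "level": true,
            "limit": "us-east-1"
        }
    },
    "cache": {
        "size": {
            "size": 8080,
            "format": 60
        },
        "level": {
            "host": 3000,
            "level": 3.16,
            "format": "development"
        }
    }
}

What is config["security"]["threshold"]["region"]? "info"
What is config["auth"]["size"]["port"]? "redis://localhost"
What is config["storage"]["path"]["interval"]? 7.76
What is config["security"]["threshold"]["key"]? False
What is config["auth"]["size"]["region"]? 3000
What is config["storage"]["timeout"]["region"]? "us-east-1"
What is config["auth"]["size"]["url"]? True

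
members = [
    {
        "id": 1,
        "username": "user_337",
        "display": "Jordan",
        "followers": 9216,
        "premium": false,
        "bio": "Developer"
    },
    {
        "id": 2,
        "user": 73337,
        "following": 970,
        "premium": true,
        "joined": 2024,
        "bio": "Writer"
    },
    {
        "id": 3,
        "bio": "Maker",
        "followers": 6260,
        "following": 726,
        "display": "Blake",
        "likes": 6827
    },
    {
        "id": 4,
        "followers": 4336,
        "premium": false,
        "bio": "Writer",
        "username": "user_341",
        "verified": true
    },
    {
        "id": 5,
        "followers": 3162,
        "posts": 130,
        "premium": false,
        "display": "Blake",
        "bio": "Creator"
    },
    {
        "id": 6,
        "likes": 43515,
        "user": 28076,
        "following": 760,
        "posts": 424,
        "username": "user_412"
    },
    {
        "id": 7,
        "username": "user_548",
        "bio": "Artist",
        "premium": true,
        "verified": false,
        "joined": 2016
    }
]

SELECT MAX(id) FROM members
7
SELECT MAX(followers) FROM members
9216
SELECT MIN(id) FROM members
1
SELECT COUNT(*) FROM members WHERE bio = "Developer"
1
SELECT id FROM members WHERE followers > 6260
[1]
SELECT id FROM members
[1, 2, 3, 4, 5, 6, 7]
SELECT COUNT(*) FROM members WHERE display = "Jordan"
1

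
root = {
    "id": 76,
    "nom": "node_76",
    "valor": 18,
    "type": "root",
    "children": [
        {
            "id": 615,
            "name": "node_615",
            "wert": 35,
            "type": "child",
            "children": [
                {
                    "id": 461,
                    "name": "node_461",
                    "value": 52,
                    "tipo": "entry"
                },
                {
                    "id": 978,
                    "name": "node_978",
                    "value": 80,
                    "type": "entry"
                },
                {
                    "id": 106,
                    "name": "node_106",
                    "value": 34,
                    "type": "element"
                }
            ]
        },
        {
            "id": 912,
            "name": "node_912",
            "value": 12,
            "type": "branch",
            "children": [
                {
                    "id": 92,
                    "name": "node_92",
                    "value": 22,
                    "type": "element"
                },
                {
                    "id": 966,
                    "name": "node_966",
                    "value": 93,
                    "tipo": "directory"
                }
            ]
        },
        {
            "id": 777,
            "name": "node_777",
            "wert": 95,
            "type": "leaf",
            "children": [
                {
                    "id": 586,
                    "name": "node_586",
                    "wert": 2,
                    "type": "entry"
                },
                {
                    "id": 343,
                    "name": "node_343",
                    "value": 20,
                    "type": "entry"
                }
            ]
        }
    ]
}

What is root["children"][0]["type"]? "child"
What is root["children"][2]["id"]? 777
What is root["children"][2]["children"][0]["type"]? "entry"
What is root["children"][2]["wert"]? 95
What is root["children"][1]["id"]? 912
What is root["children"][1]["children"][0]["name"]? "node_92"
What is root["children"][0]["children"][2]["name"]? "node_106"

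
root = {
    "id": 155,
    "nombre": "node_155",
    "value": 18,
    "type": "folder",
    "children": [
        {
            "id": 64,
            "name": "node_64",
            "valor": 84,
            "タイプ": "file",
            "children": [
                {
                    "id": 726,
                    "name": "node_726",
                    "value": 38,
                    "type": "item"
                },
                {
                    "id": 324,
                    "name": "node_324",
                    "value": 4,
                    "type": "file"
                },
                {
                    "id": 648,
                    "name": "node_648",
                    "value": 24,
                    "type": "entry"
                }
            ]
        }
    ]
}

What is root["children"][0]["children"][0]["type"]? "item"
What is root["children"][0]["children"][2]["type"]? "entry"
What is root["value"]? 18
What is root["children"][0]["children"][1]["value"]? 4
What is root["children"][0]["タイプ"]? "file"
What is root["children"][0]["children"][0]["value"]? 38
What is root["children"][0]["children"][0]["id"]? 726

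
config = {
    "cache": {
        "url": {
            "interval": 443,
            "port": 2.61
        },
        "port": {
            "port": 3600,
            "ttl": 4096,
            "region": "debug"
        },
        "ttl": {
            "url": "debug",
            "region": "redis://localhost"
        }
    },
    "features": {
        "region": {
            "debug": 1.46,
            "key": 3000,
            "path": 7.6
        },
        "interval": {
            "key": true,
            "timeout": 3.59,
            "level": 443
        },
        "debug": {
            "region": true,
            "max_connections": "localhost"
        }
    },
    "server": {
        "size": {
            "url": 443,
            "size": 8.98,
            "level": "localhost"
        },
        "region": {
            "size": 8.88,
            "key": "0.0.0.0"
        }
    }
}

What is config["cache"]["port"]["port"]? 3600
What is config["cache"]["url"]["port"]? 2.61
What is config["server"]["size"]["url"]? 443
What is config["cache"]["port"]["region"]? "debug"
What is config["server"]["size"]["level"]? "localhost"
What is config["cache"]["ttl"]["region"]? "redis://localhost"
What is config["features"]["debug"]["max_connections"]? "localhost"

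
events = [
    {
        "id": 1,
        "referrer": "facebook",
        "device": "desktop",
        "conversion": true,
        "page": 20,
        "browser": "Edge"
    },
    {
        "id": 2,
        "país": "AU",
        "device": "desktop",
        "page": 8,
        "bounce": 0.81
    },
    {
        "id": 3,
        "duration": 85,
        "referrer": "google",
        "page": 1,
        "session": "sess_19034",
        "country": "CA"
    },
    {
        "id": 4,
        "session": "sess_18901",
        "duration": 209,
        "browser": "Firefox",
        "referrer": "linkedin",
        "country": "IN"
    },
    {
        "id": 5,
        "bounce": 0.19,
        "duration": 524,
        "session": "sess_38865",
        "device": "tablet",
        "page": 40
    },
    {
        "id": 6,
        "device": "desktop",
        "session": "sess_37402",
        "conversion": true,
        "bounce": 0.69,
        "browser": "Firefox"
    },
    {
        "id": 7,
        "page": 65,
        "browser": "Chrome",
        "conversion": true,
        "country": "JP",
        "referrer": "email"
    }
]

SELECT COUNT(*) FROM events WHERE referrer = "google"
1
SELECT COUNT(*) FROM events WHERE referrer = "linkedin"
1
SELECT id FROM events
[1, 2, 3, 4, 5, 6, 7]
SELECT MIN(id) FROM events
1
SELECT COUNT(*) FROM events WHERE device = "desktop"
3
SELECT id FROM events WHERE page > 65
[]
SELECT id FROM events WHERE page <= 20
[1, 2, 3]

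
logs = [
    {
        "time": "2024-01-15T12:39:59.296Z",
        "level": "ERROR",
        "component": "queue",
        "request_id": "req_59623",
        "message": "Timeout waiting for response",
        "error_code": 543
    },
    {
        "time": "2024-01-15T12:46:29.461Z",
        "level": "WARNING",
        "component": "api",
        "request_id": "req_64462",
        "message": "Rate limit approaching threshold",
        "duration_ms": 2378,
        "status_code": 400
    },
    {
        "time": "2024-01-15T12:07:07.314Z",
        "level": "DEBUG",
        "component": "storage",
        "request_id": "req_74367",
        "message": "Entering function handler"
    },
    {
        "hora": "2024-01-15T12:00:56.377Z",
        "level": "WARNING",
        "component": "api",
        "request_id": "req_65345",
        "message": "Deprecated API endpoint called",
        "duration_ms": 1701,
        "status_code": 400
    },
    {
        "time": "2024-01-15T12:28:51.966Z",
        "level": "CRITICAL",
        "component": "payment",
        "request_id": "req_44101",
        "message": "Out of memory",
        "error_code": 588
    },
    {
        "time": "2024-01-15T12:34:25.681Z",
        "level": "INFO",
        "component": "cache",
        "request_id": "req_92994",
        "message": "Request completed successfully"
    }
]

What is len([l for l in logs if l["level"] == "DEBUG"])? 1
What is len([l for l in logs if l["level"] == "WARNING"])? 2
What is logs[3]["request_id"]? "req_65345"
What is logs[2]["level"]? "DEBUG"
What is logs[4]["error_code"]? 588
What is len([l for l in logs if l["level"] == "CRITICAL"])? 1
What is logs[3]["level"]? "WARNING"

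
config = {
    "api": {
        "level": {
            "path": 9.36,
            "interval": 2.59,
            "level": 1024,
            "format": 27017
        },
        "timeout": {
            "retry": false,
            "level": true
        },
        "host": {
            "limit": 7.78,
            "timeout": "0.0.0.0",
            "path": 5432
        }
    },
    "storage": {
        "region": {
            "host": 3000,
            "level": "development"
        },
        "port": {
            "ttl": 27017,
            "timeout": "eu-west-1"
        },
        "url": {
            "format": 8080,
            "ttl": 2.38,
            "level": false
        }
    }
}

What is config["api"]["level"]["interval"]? 2.59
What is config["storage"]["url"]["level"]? False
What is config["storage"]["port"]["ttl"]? 27017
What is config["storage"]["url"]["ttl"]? 2.38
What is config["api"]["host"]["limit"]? 7.78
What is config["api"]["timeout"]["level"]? True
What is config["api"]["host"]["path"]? 5432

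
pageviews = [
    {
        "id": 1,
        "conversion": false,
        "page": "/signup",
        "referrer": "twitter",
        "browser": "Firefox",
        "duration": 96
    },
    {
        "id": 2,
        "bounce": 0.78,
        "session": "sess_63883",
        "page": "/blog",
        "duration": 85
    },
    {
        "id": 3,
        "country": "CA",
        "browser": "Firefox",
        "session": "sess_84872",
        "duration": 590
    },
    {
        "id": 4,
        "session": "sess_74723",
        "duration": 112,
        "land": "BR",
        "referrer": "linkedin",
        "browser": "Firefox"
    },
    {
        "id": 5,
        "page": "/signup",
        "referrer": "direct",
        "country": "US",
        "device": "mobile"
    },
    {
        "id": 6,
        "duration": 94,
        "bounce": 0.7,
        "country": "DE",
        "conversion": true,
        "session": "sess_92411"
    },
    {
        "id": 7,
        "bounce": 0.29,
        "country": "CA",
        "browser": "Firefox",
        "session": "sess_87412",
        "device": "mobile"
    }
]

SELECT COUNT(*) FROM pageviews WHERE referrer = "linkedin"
1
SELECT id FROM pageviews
[1, 2, 3, 4, 5, 6, 7]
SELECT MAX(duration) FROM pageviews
590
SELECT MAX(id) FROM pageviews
7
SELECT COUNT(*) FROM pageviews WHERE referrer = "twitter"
1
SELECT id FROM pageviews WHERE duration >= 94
[1, 3, 4, 6]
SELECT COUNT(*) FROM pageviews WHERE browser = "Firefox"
4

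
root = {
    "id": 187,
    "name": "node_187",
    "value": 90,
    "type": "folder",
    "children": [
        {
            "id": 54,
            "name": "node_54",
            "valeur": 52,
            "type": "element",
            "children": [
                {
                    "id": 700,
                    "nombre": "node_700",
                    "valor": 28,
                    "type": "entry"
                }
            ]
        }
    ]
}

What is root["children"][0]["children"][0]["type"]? "entry"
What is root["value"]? 90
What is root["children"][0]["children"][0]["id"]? 700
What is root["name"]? "node_187"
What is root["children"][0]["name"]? "node_54"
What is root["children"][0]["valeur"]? 52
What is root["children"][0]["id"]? 54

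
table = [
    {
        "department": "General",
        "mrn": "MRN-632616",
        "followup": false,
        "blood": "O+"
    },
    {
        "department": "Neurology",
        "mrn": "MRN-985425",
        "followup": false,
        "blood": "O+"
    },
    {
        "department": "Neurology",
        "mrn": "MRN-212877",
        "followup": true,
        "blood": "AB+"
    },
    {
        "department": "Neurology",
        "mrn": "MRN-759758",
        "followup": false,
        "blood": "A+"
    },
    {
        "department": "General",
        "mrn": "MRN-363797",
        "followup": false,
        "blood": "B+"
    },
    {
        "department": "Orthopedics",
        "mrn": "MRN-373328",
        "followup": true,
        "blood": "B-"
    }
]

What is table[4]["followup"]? False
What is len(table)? 6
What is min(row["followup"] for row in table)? False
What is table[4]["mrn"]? "MRN-363797"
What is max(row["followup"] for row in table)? True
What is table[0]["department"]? "General"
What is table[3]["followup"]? False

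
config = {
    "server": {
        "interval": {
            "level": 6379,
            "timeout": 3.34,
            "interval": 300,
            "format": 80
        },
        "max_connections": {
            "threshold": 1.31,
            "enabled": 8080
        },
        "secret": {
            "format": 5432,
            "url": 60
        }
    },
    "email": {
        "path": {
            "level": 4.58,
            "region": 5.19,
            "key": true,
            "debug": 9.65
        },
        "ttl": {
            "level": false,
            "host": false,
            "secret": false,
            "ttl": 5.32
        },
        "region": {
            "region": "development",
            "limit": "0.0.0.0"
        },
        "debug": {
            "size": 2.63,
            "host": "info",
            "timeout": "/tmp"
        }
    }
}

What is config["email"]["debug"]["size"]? 2.63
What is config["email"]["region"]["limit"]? "0.0.0.0"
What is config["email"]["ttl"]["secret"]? False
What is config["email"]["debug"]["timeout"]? "/tmp"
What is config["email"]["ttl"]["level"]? False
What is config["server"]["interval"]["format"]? 80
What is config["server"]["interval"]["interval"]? 300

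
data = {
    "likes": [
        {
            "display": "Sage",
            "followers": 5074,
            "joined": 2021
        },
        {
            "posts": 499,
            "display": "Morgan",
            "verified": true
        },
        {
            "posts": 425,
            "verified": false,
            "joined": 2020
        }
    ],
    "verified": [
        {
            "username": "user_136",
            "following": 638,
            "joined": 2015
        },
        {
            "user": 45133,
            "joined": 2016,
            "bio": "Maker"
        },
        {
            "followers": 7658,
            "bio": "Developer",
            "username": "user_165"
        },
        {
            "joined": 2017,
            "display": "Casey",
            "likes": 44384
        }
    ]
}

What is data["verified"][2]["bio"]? "Developer"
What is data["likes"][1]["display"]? "Morgan"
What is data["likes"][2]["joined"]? 2020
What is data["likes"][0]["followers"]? 5074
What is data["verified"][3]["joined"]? 2017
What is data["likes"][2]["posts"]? 425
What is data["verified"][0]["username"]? "user_136"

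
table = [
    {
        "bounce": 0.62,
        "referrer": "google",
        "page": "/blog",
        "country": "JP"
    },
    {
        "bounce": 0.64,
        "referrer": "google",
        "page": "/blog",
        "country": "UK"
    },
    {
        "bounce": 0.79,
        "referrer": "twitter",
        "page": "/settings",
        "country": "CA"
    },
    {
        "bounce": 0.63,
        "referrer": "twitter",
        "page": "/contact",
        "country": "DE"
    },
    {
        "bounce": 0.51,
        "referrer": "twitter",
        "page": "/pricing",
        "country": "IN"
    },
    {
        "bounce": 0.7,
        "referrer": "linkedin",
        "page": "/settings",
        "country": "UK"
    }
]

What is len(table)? 6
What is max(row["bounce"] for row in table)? 0.79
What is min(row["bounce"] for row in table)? 0.51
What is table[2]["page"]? "/settings"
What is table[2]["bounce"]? 0.79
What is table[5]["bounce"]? 0.7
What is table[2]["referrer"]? "twitter"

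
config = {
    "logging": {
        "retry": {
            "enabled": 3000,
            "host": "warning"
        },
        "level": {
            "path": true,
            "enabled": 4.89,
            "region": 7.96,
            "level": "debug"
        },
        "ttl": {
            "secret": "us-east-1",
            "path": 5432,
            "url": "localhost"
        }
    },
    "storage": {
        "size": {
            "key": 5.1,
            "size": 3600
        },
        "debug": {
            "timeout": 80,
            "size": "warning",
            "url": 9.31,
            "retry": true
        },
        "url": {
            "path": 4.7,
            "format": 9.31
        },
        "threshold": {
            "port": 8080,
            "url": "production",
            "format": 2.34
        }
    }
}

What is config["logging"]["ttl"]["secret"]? "us-east-1"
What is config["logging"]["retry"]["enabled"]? 3000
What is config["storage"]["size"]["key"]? 5.1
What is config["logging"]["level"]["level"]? "debug"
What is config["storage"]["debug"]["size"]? "warning"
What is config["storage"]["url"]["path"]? 4.7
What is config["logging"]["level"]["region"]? 7.96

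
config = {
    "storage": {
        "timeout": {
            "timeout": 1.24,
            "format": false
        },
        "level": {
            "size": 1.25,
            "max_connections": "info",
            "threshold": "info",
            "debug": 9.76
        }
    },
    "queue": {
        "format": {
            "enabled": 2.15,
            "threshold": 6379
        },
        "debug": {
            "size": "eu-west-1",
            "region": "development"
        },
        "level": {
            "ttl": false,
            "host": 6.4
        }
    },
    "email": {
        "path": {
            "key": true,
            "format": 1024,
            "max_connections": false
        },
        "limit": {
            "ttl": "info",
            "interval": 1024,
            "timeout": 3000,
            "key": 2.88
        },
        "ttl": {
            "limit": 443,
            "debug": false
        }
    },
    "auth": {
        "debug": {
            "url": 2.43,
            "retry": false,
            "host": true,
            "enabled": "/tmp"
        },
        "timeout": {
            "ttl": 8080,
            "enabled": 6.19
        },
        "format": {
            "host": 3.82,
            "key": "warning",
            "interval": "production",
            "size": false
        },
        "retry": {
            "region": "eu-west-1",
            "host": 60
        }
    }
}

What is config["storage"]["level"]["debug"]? 9.76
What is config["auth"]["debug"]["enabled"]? "/tmp"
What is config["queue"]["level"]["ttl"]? False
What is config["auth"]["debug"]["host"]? True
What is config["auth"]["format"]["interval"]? "production"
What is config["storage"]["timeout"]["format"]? False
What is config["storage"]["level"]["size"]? 1.25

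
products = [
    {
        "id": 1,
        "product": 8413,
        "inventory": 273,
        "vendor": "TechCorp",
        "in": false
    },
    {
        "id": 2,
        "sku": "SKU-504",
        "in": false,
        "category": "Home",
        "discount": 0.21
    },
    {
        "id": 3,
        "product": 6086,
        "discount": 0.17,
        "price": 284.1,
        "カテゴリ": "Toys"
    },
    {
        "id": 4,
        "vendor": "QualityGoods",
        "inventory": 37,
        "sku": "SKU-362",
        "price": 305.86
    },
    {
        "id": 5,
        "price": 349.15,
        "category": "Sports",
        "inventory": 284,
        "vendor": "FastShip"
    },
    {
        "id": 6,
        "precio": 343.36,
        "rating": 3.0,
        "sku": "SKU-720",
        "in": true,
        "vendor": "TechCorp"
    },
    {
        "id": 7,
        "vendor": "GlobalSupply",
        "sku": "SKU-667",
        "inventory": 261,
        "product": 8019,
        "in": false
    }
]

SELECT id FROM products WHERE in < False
[]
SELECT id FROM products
[1, 2, 3, 4, 5, 6, 7]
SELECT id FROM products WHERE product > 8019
[1]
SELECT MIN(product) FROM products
6086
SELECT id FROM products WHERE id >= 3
[3, 4, 5, 6, 7]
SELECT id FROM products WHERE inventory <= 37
[4]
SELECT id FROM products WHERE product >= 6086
[1, 3, 7]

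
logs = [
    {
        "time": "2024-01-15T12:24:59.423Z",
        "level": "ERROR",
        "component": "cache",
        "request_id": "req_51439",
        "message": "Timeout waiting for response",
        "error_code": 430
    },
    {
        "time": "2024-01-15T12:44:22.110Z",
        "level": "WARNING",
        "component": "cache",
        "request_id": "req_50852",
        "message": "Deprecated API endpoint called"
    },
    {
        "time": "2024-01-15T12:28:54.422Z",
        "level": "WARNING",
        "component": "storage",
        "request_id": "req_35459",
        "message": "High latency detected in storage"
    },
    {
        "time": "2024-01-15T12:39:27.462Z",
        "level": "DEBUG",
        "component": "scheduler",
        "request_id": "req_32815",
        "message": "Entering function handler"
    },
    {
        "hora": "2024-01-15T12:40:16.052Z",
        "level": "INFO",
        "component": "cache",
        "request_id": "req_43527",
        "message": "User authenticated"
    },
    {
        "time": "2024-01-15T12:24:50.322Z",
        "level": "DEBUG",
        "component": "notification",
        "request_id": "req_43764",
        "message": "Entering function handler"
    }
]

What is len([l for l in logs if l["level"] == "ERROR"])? 1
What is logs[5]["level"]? "DEBUG"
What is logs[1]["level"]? "WARNING"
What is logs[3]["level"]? "DEBUG"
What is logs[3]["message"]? "Entering function handler"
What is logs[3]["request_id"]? "req_32815"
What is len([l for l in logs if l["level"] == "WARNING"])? 2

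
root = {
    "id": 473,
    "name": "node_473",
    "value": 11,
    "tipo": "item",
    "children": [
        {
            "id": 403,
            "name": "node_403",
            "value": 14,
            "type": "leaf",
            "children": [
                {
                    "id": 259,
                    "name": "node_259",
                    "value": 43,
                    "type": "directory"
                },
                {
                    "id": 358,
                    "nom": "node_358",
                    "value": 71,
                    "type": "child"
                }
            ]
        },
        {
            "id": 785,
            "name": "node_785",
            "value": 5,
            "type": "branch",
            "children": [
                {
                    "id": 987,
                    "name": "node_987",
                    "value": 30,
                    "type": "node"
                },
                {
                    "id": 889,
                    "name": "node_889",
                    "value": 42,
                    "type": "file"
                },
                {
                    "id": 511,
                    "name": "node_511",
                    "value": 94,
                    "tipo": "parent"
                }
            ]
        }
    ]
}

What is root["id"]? 473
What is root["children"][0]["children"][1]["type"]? "child"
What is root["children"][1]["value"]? 5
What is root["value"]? 11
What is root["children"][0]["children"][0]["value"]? 43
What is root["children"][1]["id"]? 785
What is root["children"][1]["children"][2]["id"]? 511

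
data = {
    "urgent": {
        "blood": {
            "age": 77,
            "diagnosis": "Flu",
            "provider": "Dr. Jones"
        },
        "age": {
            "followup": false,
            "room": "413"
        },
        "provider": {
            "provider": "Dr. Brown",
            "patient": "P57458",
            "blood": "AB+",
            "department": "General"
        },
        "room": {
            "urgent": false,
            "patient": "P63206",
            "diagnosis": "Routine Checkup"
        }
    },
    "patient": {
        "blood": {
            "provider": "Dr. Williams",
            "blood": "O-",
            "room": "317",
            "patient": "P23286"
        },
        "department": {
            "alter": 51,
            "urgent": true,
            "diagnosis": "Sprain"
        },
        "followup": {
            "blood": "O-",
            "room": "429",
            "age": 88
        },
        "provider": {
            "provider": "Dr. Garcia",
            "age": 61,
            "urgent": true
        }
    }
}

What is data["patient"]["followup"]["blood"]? "O-"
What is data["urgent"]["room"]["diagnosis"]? "Routine Checkup"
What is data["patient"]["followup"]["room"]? "429"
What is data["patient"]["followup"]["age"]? 88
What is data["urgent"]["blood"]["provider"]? "Dr. Jones"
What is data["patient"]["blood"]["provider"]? "Dr. Williams"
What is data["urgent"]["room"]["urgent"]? False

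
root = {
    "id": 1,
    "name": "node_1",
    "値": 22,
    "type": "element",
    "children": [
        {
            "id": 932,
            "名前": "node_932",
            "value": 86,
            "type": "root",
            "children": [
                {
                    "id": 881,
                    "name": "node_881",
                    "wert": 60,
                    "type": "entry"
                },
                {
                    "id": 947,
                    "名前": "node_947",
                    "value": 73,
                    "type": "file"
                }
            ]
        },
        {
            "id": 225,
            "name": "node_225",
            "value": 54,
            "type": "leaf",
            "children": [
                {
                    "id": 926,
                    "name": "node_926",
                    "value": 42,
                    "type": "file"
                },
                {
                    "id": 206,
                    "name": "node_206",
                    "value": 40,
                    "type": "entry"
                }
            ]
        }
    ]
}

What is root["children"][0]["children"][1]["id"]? 947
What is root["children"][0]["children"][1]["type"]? "file"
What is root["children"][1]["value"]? 54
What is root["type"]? "element"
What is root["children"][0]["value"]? 86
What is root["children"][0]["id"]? 932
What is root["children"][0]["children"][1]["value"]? 73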